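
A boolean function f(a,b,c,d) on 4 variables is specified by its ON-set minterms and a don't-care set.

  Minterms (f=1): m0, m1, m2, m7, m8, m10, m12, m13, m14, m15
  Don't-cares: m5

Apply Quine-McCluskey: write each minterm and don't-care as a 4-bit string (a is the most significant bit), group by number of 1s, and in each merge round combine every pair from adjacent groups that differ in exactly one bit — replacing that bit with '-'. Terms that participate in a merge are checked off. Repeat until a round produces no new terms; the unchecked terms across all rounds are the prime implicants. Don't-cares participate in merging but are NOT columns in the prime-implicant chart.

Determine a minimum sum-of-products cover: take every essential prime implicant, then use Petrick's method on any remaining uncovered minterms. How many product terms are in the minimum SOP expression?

4

size-2^0 implicants → 0000(✓)  0001(✓)  0010(✓)  0101(✓)  0111(✓)  1000(✓)  1010(✓)  1100(✓)  1101(✓)  1110(✓)  1111(✓)
size-2^1 implicants → -000(✓)  -010(✓)  -101(✓)  -111(✓)  0-01  00-0(✓)  000-  01-1(✓)  1-00(✓)  1-10(✓)  10-0(✓)  11-0(✓)  11-1(✓)  110-(✓)  111-(✓)
size-2^2 implicants → -0-0  -1-1  1--0  11--
Unchecked terms (primes): -0-0, -1-1, 0-01, 000-, 1--0, 11--
Minterm coverage:
  m0 ⊆ -0-0,000-
  m1 ⊆ 0-01,000-
  m2 ⊆ -0-0 [E]
  m7 ⊆ -1-1 [E]
  m8 ⊆ -0-0,1--0
  m10 ⊆ -0-0,1--0
  m12 ⊆ 1--0,11--
  m13 ⊆ -1-1,11--
  m14 ⊆ 1--0,11--
  m15 ⊆ -1-1,11--
E = {-0-0, -1-1}
Petrick residual → 0-01, 1--0
Cover = b'd' + bd + a'c'd + ad'  |cover|=4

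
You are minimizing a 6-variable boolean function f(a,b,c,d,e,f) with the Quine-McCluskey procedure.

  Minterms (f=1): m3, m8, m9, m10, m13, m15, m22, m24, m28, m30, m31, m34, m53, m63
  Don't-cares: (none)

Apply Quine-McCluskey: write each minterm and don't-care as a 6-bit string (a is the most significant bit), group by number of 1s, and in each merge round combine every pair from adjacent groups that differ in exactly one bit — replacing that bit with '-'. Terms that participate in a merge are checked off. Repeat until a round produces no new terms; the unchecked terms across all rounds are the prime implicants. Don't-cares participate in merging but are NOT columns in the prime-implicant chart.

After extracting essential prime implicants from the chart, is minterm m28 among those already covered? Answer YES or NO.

[col 0] 000011, 001000*, 001001*, 001010*, 001101*, 001111*, 010110*, 011000*, 011100*, 011110*, 011111*, 100010, 110101, 111111*
[col 1] -11111, 0-1000, 0-1111, 001-01, 0010-0, 00100-, 0011-1, 01-110, 011-00, 0111-0, 01111-
Prime implicants: -11111, 0-1000, 0-1111, 000011, 001-01, 0010-0, 00100-, 0011-1, 01-110, 011-00, 0111-0, 01111-, 100010, 110101
PI chart (minterm → PIs covering it):
  3 | 000011  (sole → essential)
  8 | 0-1000,0010-0,00100-
  9 | 001-01,00100-
  10 | 0010-0  (sole → essential)
  13 | 001-01,0011-1
  15 | 0-1111,0011-1
  22 | 01-110  (sole → essential)
  24 | 0-1000,011-00
  28 | 011-00,0111-0
  30 | 01-110,0111-0,01111-
  31 | -11111,0-1111,01111-
  34 | 100010  (sole → essential)
  53 | 110101  (sole → essential)
  63 | -11111  (sole → essential)
Essential prime implicants: -11111, 000011, 0010-0, 01-110, 100010, 110101

NO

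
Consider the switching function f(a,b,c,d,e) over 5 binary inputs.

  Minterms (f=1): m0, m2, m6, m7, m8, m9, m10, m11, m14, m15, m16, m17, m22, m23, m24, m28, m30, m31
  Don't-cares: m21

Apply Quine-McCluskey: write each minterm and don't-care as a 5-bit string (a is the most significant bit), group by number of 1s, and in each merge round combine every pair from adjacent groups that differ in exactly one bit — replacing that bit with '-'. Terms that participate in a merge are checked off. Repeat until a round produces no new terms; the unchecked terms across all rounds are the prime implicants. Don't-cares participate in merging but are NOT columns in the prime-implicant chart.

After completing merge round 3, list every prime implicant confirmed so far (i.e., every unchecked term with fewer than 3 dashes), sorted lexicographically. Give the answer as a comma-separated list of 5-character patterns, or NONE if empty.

--000, 0--10, 0-0-0, 01-1-, 010--, 10-01, 1000-, 101-1, 11-00, 111-0

Round 0: 00000✓ 00010✓ 00110✓ 00111✓ 01000✓ 01001✓ 01010✓ 01011✓ 01110✓ 01111✓ 10000✓ 10001✓ 10101✓ 10110✓ 10111✓ 11000✓ 11100✓ 11110✓ 11111✓
Round 1: -0000✓ -0110✓ -0111✓ -1000✓ -1110✓ -1111✓ 0-000✓ 0-010✓ 0-110✓ 0-111✓ 00-10✓ 000-0✓ 0011-✓ 01-10✓ 01-11✓ 010-0✓ 010-1✓ 0100-✓ 0101-✓ 0111-✓ 1-000✓ 1-110✓ 1-111✓ 10-01 1000- 101-1 1011-✓ 11-00 111-0 1111-✓
Round 2: --000 --110✓ --111✓ -011-✓ -111-✓ 0--10 0-0-0 0-11-✓ 01-1- 010-- 1-11-✓
Round 3: --11-
PIs = {--000, --11-, 0--10, 0-0-0, 01-1-, 010--, 10-01, 1000-, 101-1, 11-00, 111-0}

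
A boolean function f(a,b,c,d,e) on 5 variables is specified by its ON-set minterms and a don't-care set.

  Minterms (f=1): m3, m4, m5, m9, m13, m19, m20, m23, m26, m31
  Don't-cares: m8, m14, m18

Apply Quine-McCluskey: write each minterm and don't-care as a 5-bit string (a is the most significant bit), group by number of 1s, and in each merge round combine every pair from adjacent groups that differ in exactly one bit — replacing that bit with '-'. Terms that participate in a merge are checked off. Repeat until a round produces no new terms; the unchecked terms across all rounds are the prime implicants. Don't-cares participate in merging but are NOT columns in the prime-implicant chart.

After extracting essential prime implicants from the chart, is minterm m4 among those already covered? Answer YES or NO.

YES

Round 0: 00011✓ 00100✓ 00101✓ 01000✓ 01001✓ 01101✓ 01110 10010✓ 10011✓ 10100✓ 10111✓ 11010✓ 11111✓
Round 1: -0011 -0100 0-101 0010- 01-01 0100- 1-010 1-111 10-11 1001-
PIs = {-0011, -0100, 0-101, 0010-, 01-01, 0100-, 01110, 1-010, 1-111, 10-11, 1001-}
Coverage chart:
  m3: -0011 ←essential
  m4: -0100,0010-
  m5: 0-101,0010-
  m9: 01-01,0100-
  m13: 0-101,01-01
  m19: -0011,10-11,1001-
  m20: -0100 ←essential
  m23: 1-111,10-11
  m26: 1-010 ←essential
  m31: 1-111 ←essential
Essential: -0011, -0100, 1-010, 1-111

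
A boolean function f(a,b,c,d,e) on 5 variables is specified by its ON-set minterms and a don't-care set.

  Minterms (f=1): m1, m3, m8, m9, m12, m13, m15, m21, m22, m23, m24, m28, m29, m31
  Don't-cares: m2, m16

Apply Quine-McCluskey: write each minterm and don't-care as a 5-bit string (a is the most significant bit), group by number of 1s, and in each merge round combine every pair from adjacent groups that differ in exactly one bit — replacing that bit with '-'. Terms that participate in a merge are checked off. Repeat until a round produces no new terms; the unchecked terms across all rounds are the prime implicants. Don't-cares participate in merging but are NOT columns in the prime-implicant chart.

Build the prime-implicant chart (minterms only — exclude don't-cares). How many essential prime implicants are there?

3

[col 0] 00001*, 00010*, 00011*, 01000*, 01001*, 01100*, 01101*, 01111*, 10000*, 10101*, 10110*, 10111*, 11000*, 11100*, 11101*, 11111*
[col 1] -1000*, -1100*, -1101*, -1111*, 0-001, 000-1, 0001-, 01-00*, 01-01*, 0100-*, 011-1*, 0110-*, 1-000, 1-101*, 1-111*, 101-1*, 1011-, 11-00*, 111-1*, 1110-*
[col 2] -1-00, -11-1, -110-, 01-0-, 1-1-1
Prime implicants: -1-00, -11-1, -110-, 0-001, 000-1, 0001-, 01-0-, 1-000, 1-1-1, 1011-
PI chart (minterm → PIs covering it):
  1 | 0-001,000-1
  3 | 000-1,0001-
  8 | -1-00,01-0-
  9 | 0-001,01-0-
  12 | -1-00,-110-,01-0-
  13 | -11-1,-110-,01-0-
  15 | -11-1  (sole → essential)
  21 | 1-1-1  (sole → essential)
  22 | 1011-  (sole → essential)
  23 | 1-1-1,1011-
  24 | -1-00,1-000
  28 | -1-00,-110-
  29 | -11-1,-110-,1-1-1
  31 | -11-1,1-1-1
Essential prime implicants: -11-1, 1-1-1, 1011-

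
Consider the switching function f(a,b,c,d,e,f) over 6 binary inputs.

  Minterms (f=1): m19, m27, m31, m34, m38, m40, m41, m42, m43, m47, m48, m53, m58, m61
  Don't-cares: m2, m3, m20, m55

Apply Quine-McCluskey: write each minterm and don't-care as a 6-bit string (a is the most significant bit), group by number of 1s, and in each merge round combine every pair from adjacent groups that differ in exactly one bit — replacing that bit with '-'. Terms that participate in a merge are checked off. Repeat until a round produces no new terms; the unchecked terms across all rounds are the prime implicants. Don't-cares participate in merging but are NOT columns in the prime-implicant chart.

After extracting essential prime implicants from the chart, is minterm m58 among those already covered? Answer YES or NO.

Round 0: 000010✓ 000011✓ 010011✓ 010100 011011✓ 011111✓ 100010✓ 100110✓ 101000✓ 101001✓ 101010✓ 101011✓ 101111✓ 110000 110101✓ 110111✓ 111010✓ 111101✓
Round 1: -00010 0-0011 00001- 01-011 011-11 1-1010 10-010 100-10 101-11 1010-0✓ 1010-1✓ 10100-✓ 10101-✓ 11-101 1101-1
Round 2: 1010--
PIs = {-00010, 0-0011, 00001-, 01-011, 010100, 011-11, 1-1010, 10-010, 100-10, 101-11, 1010--, 11-101, 110000, 1101-1}
Coverage chart:
  m19: 0-0011,01-011
  m27: 01-011,011-11
  m31: 011-11 ←essential
  m34: -00010,10-010,100-10
  m38: 100-10 ←essential
  m40: 1010-- ←essential
  m41: 1010-- ←essential
  m42: 1-1010,10-010,1010--
  m43: 101-11,1010--
  m47: 101-11 ←essential
  m48: 110000 ←essential
  m53: 11-101,1101-1
  m58: 1-1010 ←essential
  m61: 11-101 ←essential
Essential: 011-11, 1-1010, 100-10, 101-11, 1010--, 11-101, 110000

YES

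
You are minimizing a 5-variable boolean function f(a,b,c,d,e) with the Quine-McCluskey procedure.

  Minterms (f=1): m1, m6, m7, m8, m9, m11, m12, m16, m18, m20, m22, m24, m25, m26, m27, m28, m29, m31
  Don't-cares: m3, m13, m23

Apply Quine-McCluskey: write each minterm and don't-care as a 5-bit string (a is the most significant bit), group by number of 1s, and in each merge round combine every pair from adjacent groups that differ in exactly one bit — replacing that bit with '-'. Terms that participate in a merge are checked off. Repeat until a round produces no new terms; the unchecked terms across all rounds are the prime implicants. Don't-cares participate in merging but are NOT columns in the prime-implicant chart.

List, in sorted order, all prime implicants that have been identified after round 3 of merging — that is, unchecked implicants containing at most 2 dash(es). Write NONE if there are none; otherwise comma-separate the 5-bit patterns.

-011-, -10-1, 0-0-1, 00-11, 1--00, 1-0-0, 1-111, 10--0, 11--1, 110--

[col 0] 00001*, 00011*, 00110*, 00111*, 01000*, 01001*, 01011*, 01100*, 01101*, 10000*, 10010*, 10100*, 10110*, 10111*, 11000*, 11001*, 11010*, 11011*, 11100*, 11101*, 11111*
[col 1] -0110*, -0111*, -1000*, -1001*, -1011*, -1100*, -1101*, 0-001*, 0-011*, 00-11, 000-1*, 0011-*, 01-00*, 01-01*, 010-1*, 0100-*, 0110-*, 1-000*, 1-010*, 1-100*, 1-111, 10-00*, 10-10*, 100-0*, 101-0*, 1011-*, 11-00*, 11-01*, 11-11*, 110-0*, 110-1*, 1100-*, 1101-*, 111-1*, 1110-*
[col 2] -011-, -1-00*, -1-01*, -10-1, -100-*, -110-*, 0-0-1, 01-0-*, 1--00, 1-0-0, 10--0, 11--1, 11-0-*, 110--
[col 3] -1-0-
Prime implicants: -011-, -1-0-, -10-1, 0-0-1, 00-11, 1--00, 1-0-0, 1-111, 10--0, 11--1, 110--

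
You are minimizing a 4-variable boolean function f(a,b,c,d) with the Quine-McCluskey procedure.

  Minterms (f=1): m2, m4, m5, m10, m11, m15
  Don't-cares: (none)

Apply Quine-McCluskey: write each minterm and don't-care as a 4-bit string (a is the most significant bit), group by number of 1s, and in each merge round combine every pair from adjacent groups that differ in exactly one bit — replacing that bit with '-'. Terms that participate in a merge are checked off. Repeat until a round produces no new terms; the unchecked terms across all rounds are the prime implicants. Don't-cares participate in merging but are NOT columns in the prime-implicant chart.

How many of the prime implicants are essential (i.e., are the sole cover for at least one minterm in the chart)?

3

size-2^0 implicants → 0010(✓)  0100(✓)  0101(✓)  1010(✓)  1011(✓)  1111(✓)
size-2^1 implicants → -010  010-  1-11  101-
Unchecked terms (primes): -010, 010-, 1-11, 101-
Minterm coverage:
  m2 ⊆ -010 [E]
  m4 ⊆ 010- [E]
  m5 ⊆ 010- [E]
  m10 ⊆ -010,101-
  m11 ⊆ 1-11,101-
  m15 ⊆ 1-11 [E]
E = {-010, 010-, 1-11}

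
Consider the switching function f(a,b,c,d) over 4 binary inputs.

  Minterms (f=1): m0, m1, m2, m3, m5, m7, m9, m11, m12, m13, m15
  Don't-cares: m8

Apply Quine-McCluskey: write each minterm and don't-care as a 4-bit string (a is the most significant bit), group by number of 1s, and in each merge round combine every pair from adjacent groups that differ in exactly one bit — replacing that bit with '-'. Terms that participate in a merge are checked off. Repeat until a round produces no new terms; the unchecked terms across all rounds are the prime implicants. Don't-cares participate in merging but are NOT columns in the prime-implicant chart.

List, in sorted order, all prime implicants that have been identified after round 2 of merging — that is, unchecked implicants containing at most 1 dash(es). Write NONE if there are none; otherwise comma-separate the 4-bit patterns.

[col 0] 0000*, 0001*, 0010*, 0011*, 0101*, 0111*, 1000*, 1001*, 1011*, 1100*, 1101*, 1111*
[col 1] -000*, -001*, -011*, -101*, -111*, 0-01*, 0-11*, 00-0*, 00-1*, 000-*, 001-*, 01-1*, 1-00*, 1-01*, 1-11*, 10-1*, 100-*, 11-1*, 110-*
[col 2] --01*, --11*, -0-1*, -00-, -1-1*, 0--1*, 00--, 1--1*, 1-0-
[col 3] ---1
Prime implicants: ---1, -00-, 00--, 1-0-

NONE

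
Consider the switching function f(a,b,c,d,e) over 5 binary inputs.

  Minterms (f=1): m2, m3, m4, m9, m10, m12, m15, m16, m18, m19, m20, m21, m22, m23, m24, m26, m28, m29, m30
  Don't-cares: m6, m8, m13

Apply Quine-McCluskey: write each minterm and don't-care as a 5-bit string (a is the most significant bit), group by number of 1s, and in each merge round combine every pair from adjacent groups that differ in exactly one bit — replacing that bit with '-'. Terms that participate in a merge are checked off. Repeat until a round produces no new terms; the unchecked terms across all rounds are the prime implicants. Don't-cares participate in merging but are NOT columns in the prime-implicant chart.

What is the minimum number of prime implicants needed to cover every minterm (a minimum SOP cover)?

size-2^0 implicants → 00010(✓)  00011(✓)  00100(✓)  00110(✓)  01000(✓)  01001(✓)  01010(✓)  01100(✓)  01101(✓)  01111(✓)  10000(✓)  10010(✓)  10011(✓)  10100(✓)  10101(✓)  10110(✓)  10111(✓)  11000(✓)  11010(✓)  11100(✓)  11101(✓)  11110(✓)
size-2^1 implicants → -0010(✓)  -0011(✓)  -0100(✓)  -0110(✓)  -1000(✓)  -1010(✓)  -1100(✓)  -1101(✓)  0-010(✓)  0-100(✓)  00-10(✓)  0001-(✓)  001-0(✓)  01-00(✓)  01-01(✓)  010-0(✓)  0100-(✓)  011-1  0110-(✓)  1-000(✓)  1-010(✓)  1-100(✓)  1-101(✓)  1-110(✓)  10-00(✓)  10-10(✓)  10-11(✓)  100-0(✓)  1001-(✓)  101-0(✓)  101-1(✓)  1010-(✓)  1011-(✓)  11-00(✓)  11-10(✓)  110-0(✓)  111-0(✓)  1110-(✓)
size-2^2 implicants → --010  --100  -0-10  -001-  -01-0  -1-00  -10-0  -110-  01-0-  1--00(✓)  1--10(✓)  1-0-0(✓)  1-1-0(✓)  1-10-  10--0(✓)  10-1-  101--  11--0(✓)
size-2^3 implicants → 1---0
Unchecked terms (primes): --010, --100, -0-10, -001-, -01-0, -1-00, -10-0, -110-, 01-0-, 011-1, 1---0, 1-10-, 10-1-, 101--
Minterm coverage:
  m2 ⊆ --010,-0-10,-001-
  m3 ⊆ -001- [E]
  m4 ⊆ --100,-01-0
  m9 ⊆ 01-0- [E]
  m10 ⊆ --010,-10-0
  m12 ⊆ --100,-1-00,-110-,01-0-
  m15 ⊆ 011-1 [E]
  m16 ⊆ 1---0 [E]
  m18 ⊆ --010,-0-10,-001-,1---0,10-1-
  m19 ⊆ -001-,10-1-
  m20 ⊆ --100,-01-0,1---0,1-10-,101--
  m21 ⊆ 1-10-,101--
  m22 ⊆ -0-10,-01-0,1---0,10-1-,101--
  m23 ⊆ 10-1-,101--
  m24 ⊆ -1-00,-10-0,1---0
  m26 ⊆ --010,-10-0,1---0
  m28 ⊆ --100,-1-00,-110-,1---0,1-10-
  m29 ⊆ -110-,1-10-
  m30 ⊆ 1---0 [E]
E = {-001-, 01-0-, 011-1, 1---0}
Petrick residual → --010, --100, -110-, 101--
Cover = c'de' + cd'e' + b'c'd + bcd' + a'bd' + a'bce + ae' + ab'c  |cover|=8

8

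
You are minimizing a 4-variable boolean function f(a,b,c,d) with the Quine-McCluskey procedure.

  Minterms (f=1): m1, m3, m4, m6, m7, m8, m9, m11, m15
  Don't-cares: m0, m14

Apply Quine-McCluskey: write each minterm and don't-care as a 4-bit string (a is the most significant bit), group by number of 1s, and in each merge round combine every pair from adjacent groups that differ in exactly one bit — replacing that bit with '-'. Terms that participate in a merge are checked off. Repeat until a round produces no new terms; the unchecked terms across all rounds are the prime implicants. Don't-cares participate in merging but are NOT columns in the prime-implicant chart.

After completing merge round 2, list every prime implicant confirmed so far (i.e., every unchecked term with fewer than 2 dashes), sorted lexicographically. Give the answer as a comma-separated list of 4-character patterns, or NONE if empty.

size-2^0 implicants → 0000(✓)  0001(✓)  0011(✓)  0100(✓)  0110(✓)  0111(✓)  1000(✓)  1001(✓)  1011(✓)  1110(✓)  1111(✓)
size-2^1 implicants → -000(✓)  -001(✓)  -011(✓)  -110(✓)  -111(✓)  0-00  0-11(✓)  00-1(✓)  000-(✓)  01-0  011-(✓)  1-11(✓)  10-1(✓)  100-(✓)  111-(✓)
size-2^2 implicants → --11  -0-1  -00-  -11-
Unchecked terms (primes): --11, -0-1, -00-, -11-, 0-00, 01-0

0-00, 01-0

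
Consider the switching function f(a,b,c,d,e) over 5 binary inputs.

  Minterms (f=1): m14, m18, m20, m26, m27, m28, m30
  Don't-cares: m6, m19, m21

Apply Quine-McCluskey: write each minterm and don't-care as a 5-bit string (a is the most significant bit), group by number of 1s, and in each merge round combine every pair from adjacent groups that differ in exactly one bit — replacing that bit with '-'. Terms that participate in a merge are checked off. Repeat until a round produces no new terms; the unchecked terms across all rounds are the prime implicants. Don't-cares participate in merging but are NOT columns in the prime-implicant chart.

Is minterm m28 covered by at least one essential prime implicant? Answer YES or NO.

Round 0: 00110✓ 01110✓ 10010✓ 10011✓ 10100✓ 10101✓ 11010✓ 11011✓ 11100✓ 11110✓
Round 1: -1110 0-110 1-010✓ 1-011✓ 1-100 1001-✓ 1010- 11-10 1101-✓ 111-0
Round 2: 1-01-
PIs = {-1110, 0-110, 1-01-, 1-100, 1010-, 11-10, 111-0}
Coverage chart:
  m14: -1110,0-110
  m18: 1-01- ←essential
  m20: 1-100,1010-
  m26: 1-01-,11-10
  m27: 1-01- ←essential
  m28: 1-100,111-0
  m30: -1110,11-10,111-0
Essential: 1-01-

NO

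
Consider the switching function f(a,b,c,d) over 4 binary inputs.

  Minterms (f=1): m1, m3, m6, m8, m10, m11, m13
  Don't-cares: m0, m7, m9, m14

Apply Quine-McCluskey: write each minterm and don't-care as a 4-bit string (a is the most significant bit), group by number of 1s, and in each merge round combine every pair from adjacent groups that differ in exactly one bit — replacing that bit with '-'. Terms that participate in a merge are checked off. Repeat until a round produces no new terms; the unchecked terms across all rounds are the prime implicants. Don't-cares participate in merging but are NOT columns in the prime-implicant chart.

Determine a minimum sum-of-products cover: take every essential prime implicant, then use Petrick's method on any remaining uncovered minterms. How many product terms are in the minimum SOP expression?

[col 0] 0000*, 0001*, 0011*, 0110*, 0111*, 1000*, 1001*, 1010*, 1011*, 1101*, 1110*
[col 1] -000*, -001*, -011*, -110, 0-11, 00-1*, 000-*, 011-, 1-01, 1-10, 10-0*, 10-1*, 100-*, 101-*
[col 2] -0-1, -00-, 10--
Prime implicants: -0-1, -00-, -110, 0-11, 011-, 1-01, 1-10, 10--
PI chart (minterm → PIs covering it):
  1 | -0-1,-00-
  3 | -0-1,0-11
  6 | -110,011-
  8 | -00-,10--
  10 | 1-10,10--
  11 | -0-1,10--
  13 | 1-01  (sole → essential)
Essential prime implicants: 1-01
Petrick residual → -0-1, -110, 10--
Minimum SOP uses 4 PIs: b'd + bcd' + ac'd + ab'

4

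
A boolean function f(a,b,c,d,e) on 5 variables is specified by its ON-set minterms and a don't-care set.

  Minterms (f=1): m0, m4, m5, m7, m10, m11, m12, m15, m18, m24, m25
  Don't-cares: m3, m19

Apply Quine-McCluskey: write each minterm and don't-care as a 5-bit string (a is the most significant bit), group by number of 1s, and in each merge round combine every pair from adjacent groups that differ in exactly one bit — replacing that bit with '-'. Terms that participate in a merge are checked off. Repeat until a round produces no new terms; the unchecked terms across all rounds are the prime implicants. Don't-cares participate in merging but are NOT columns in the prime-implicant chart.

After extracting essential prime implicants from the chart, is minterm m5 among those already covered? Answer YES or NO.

NO

size-2^0 implicants → 00000(✓)  00011(✓)  00100(✓)  00101(✓)  00111(✓)  01010(✓)  01011(✓)  01100(✓)  01111(✓)  10010(✓)  10011(✓)  11000(✓)  11001(✓)
size-2^1 implicants → -0011  0-011(✓)  0-100  0-111(✓)  00-00  00-11(✓)  001-1  0010-  01-11(✓)  0101-  1001-  1100-
size-2^2 implicants → 0--11
Unchecked terms (primes): -0011, 0--11, 0-100, 00-00, 001-1, 0010-, 0101-, 1001-, 1100-
Minterm coverage:
  m0 ⊆ 00-00 [E]
  m4 ⊆ 0-100,00-00,0010-
  m5 ⊆ 001-1,0010-
  m7 ⊆ 0--11,001-1
  m10 ⊆ 0101- [E]
  m11 ⊆ 0--11,0101-
  m12 ⊆ 0-100 [E]
  m15 ⊆ 0--11 [E]
  m18 ⊆ 1001- [E]
  m24 ⊆ 1100- [E]
  m25 ⊆ 1100- [E]
E = {0--11, 0-100, 00-00, 0101-, 1001-, 1100-}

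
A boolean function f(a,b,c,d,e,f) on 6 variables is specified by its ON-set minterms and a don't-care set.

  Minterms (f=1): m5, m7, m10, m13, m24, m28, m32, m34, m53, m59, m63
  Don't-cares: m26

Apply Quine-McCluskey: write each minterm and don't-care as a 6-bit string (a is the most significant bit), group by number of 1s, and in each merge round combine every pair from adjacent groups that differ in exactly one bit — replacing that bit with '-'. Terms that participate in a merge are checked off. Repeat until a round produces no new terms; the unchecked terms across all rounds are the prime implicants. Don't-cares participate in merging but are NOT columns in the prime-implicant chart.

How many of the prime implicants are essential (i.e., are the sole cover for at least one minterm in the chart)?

Round 0: 000101✓ 000111✓ 001010✓ 001101✓ 011000✓ 011010✓ 011100✓ 100000✓ 100010✓ 110101 111011✓ 111111✓
Round 1: 0-1010 00-101 0001-1 011-00 0110-0 1000-0 111-11
PIs = {0-1010, 00-101, 0001-1, 011-00, 0110-0, 1000-0, 110101, 111-11}
Coverage chart:
  m5: 00-101,0001-1
  m7: 0001-1 ←essential
  m10: 0-1010 ←essential
  m13: 00-101 ←essential
  m24: 011-00,0110-0
  m28: 011-00 ←essential
  m32: 1000-0 ←essential
  m34: 1000-0 ←essential
  m53: 110101 ←essential
  m59: 111-11 ←essential
  m63: 111-11 ←essential
Essential: 0-1010, 00-101, 0001-1, 011-00, 1000-0, 110101, 111-11

7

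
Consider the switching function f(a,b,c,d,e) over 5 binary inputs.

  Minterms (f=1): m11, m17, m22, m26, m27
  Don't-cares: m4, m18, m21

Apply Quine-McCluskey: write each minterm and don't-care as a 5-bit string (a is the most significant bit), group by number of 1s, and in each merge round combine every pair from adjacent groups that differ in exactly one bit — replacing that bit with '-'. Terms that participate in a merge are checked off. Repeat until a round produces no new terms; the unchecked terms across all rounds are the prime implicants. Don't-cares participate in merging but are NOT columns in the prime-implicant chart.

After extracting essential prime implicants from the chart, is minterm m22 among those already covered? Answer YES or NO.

Round 0: 00100 01011✓ 10001✓ 10010✓ 10101✓ 10110✓ 11010✓ 11011✓
Round 1: -1011 1-010 10-01 10-10 1101-
PIs = {-1011, 00100, 1-010, 10-01, 10-10, 1101-}
Coverage chart:
  m11: -1011 ←essential
  m17: 10-01 ←essential
  m22: 10-10 ←essential
  m26: 1-010,1101-
  m27: -1011,1101-
Essential: -1011, 10-01, 10-10

YES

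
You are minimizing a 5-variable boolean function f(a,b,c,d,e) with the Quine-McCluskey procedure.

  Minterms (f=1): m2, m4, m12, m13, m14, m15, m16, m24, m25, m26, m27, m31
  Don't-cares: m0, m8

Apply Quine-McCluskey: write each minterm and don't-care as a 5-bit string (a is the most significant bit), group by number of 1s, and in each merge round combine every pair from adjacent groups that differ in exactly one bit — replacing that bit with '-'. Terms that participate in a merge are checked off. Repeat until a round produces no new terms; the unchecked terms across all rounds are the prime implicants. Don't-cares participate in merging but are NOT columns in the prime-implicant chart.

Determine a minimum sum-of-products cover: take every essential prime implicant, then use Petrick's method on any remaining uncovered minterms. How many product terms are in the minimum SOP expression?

size-2^0 implicants → 00000(✓)  00010(✓)  00100(✓)  01000(✓)  01100(✓)  01101(✓)  01110(✓)  01111(✓)  10000(✓)  11000(✓)  11001(✓)  11010(✓)  11011(✓)  11111(✓)
size-2^1 implicants → -0000(✓)  -1000(✓)  -1111  0-000(✓)  0-100(✓)  00-00(✓)  000-0  01-00(✓)  011-0(✓)  011-1(✓)  0110-(✓)  0111-(✓)  1-000(✓)  11-11  110-0(✓)  110-1(✓)  1100-(✓)  1101-(✓)
size-2^2 implicants → --000  0--00  011--  110--
Unchecked terms (primes): --000, -1111, 0--00, 000-0, 011--, 11-11, 110--
Minterm coverage:
  m2 ⊆ 000-0 [E]
  m4 ⊆ 0--00 [E]
  m12 ⊆ 0--00,011--
  m13 ⊆ 011-- [E]
  m14 ⊆ 011-- [E]
  m15 ⊆ -1111,011--
  m16 ⊆ --000 [E]
  m24 ⊆ --000,110--
  m25 ⊆ 110-- [E]
  m26 ⊆ 110-- [E]
  m27 ⊆ 11-11,110--
  m31 ⊆ -1111,11-11
E = {--000, 0--00, 000-0, 011--, 110--}
Petrick residual → -1111
Cover = c'd'e' + bcde + a'd'e' + a'b'c'e' + a'bc + abc'  |cover|=6

6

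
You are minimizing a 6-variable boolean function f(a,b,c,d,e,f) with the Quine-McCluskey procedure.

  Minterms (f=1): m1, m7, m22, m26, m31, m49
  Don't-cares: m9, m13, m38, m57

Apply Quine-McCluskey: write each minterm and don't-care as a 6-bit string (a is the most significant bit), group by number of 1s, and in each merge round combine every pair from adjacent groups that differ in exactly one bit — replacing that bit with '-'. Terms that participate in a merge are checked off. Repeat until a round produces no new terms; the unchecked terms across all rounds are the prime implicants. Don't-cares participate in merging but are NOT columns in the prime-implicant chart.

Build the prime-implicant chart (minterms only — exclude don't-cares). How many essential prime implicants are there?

[col 0] 000001*, 000111, 001001*, 001101*, 010110, 011010, 011111, 100110, 110001*, 111001*
[col 1] 00-001, 001-01, 11-001
Prime implicants: 00-001, 000111, 001-01, 010110, 011010, 011111, 100110, 11-001
PI chart (minterm → PIs covering it):
  1 | 00-001  (sole → essential)
  7 | 000111  (sole → essential)
  22 | 010110  (sole → essential)
  26 | 011010  (sole → essential)
  31 | 011111  (sole → essential)
  49 | 11-001  (sole → essential)
Essential prime implicants: 00-001, 000111, 010110, 011010, 011111, 11-001

6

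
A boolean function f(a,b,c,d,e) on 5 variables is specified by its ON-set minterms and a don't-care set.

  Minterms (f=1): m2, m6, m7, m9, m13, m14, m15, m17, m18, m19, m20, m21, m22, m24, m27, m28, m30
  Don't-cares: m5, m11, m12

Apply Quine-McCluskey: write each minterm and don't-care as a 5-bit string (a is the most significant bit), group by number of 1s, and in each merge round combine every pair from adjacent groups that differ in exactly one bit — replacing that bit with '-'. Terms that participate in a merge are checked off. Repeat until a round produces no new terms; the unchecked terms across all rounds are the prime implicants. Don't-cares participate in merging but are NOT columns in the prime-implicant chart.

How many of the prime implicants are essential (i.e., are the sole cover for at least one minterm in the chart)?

3

size-2^0 implicants → 00010(✓)  00101(✓)  00110(✓)  00111(✓)  01001(✓)  01011(✓)  01100(✓)  01101(✓)  01110(✓)  01111(✓)  10001(✓)  10010(✓)  10011(✓)  10100(✓)  10101(✓)  10110(✓)  11000(✓)  11011(✓)  11100(✓)  11110(✓)
size-2^1 implicants → -0010(✓)  -0101  -0110(✓)  -1011  -1100(✓)  -1110(✓)  0-101(✓)  0-110(✓)  0-111(✓)  00-10(✓)  001-1(✓)  0011-(✓)  01-01(✓)  01-11(✓)  010-1(✓)  011-0(✓)  011-1(✓)  0110-(✓)  0111-(✓)  1-011  1-100(✓)  1-110(✓)  10-01  10-10(✓)  100-1  1001-  101-0(✓)  1010-  11-00  111-0(✓)
size-2^2 implicants → --110  -0-10  -11-0  0-1-1  0-11-  01--1  011--  1-1-0
Unchecked terms (primes): --110, -0-10, -0101, -1011, -11-0, 0-1-1, 0-11-, 01--1, 011--, 1-011, 1-1-0, 10-01, 100-1, 1001-, 1010-, 11-00
Minterm coverage:
  m2 ⊆ -0-10 [E]
  m6 ⊆ --110,-0-10,0-11-
  m7 ⊆ 0-1-1,0-11-
  m9 ⊆ 01--1 [E]
  m13 ⊆ 0-1-1,01--1,011--
  m14 ⊆ --110,-11-0,0-11-,011--
  m15 ⊆ 0-1-1,0-11-,01--1,011--
  m17 ⊆ 10-01,100-1
  m18 ⊆ -0-10,1001-
  m19 ⊆ 1-011,100-1,1001-
  m20 ⊆ 1-1-0,1010-
  m21 ⊆ -0101,10-01,1010-
  m22 ⊆ --110,-0-10,1-1-0
  m24 ⊆ 11-00 [E]
  m27 ⊆ -1011,1-011
  m28 ⊆ -11-0,1-1-0,11-00
  m30 ⊆ --110,-11-0,1-1-0
E = {-0-10, 01--1, 11-00}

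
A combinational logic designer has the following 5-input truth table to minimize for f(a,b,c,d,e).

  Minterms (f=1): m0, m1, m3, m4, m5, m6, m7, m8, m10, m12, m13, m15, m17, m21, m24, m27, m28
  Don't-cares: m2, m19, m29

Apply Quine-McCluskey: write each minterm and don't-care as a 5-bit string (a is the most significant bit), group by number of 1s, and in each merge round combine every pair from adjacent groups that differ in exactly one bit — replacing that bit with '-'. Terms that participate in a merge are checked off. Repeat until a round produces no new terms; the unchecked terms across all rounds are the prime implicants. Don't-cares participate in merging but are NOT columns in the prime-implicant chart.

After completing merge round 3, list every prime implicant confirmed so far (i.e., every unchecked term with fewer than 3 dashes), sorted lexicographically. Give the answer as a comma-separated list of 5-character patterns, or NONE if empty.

Round 0: 00000✓ 00001✓ 00010✓ 00011✓ 00100✓ 00101✓ 00110✓ 00111✓ 01000✓ 01010✓ 01100✓ 01101✓ 01111✓ 10001✓ 10011✓ 10101✓ 11000✓ 11011✓ 11100✓ 11101✓
Round 1: -0001✓ -0011✓ -0101✓ -1000✓ -1100✓ -1101✓ 0-000✓ 0-010✓ 0-100✓ 0-101✓ 0-111✓ 00-00✓ 00-01✓ 00-10✓ 00-11✓ 000-0✓ 000-1✓ 0000-✓ 0001-✓ 001-0✓ 001-1✓ 0010-✓ 0011-✓ 01-00✓ 010-0✓ 011-1✓ 0110-✓ 1-011 1-101✓ 10-01✓ 100-1✓ 11-00✓ 1110-✓
Round 2: --101 -0-01 -00-1 -1-00 -110- 0--00 0-0-0 0-1-1 0-10- 00--0✓ 00--1✓ 00-0-✓ 00-1-✓ 000--✓ 001--✓
Round 3: 00---
PIs = {--101, -0-01, -00-1, -1-00, -110-, 0--00, 0-0-0, 0-1-1, 0-10-, 00---, 1-011}

--101, -0-01, -00-1, -1-00, -110-, 0--00, 0-0-0, 0-1-1, 0-10-, 1-011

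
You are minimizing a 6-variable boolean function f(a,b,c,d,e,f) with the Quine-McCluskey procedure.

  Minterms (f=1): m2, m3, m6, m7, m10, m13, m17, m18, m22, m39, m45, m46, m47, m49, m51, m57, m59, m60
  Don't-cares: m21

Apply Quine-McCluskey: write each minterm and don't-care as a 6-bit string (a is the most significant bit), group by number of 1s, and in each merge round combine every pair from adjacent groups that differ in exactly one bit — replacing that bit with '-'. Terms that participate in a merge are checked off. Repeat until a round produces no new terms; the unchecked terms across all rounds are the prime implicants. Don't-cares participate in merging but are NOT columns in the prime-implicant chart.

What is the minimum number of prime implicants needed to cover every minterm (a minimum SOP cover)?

9

[col 0] 000010*, 000011*, 000110*, 000111*, 001010*, 001101*, 010001*, 010010*, 010101*, 010110*, 100111*, 101101*, 101110*, 101111*, 110001*, 110011*, 111001*, 111011*, 111100
[col 1] -00111, -01101, -10001, 0-0010*, 0-0110*, 00-010, 000-10*, 000-11*, 00001-*, 00011-*, 010-01, 010-10*, 10-111, 1011-1, 10111-, 11-001*, 11-011*, 1100-1*, 1110-1*
[col 2] 0-0-10, 000-1-, 11-0-1
Prime implicants: -00111, -01101, -10001, 0-0-10, 00-010, 000-1-, 010-01, 10-111, 1011-1, 10111-, 11-0-1, 111100
PI chart (minterm → PIs covering it):
  2 | 0-0-10,00-010,000-1-
  3 | 000-1-  (sole → essential)
  6 | 0-0-10,000-1-
  7 | -00111,000-1-
  10 | 00-010  (sole → essential)
  13 | -01101  (sole → essential)
  17 | -10001,010-01
  18 | 0-0-10  (sole → essential)
  22 | 0-0-10  (sole → essential)
  39 | -00111,10-111
  45 | -01101,1011-1
  46 | 10111-  (sole → essential)
  47 | 10-111,1011-1,10111-
  49 | -10001,11-0-1
  51 | 11-0-1  (sole → essential)
  57 | 11-0-1  (sole → essential)
  59 | 11-0-1  (sole → essential)
  60 | 111100  (sole → essential)
Essential prime implicants: -01101, 0-0-10, 00-010, 000-1-, 10111-, 11-0-1, 111100
Petrick residual → -00111, -10001
Minimum SOP uses 9 PIs: b'c'def + b'cde'f + bc'd'e'f + a'c'ef' + a'b'd'ef' + a'b'c'e + ab'cde + abd'f + abcde'f'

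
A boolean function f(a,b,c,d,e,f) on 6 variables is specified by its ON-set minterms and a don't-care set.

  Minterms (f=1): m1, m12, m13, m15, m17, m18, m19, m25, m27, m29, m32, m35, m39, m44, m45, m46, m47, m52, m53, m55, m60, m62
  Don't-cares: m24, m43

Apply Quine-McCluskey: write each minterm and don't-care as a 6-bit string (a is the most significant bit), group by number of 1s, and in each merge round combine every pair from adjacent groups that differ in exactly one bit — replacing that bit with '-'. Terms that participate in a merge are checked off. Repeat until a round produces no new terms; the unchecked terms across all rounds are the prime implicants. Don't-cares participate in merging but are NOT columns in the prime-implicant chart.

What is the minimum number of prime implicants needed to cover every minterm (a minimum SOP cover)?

11

size-2^0 implicants → 000001(✓)  001100(✓)  001101(✓)  001111(✓)  010001(✓)  010010(✓)  010011(✓)  011000(✓)  011001(✓)  011011(✓)  011101(✓)  100000  100011(✓)  100111(✓)  101011(✓)  101100(✓)  101101(✓)  101110(✓)  101111(✓)  110100(✓)  110101(✓)  110111(✓)  111100(✓)  111110(✓)
size-2^1 implicants → -01100(✓)  -01101(✓)  -01111(✓)  0-0001  0-1101  0011-1(✓)  00110-(✓)  01-001(✓)  01-011(✓)  0100-1(✓)  01001-  011-01  0110-1(✓)  01100-  1-0111  1-1100(✓)  1-1110(✓)  10-011(✓)  10-111(✓)  100-11(✓)  101-11(✓)  1011-0(✓)  1011-1(✓)  10110-(✓)  10111-(✓)  11-100  1101-1  11010-  1111-0(✓)
size-2^2 implicants → -011-1  -0110-  01-0-1  1-11-0  10--11  1011--
Unchecked terms (primes): -011-1, -0110-, 0-0001, 0-1101, 01-0-1, 01001-, 011-01, 01100-, 1-0111, 1-11-0, 10--11, 100000, 1011--, 11-100, 1101-1, 11010-
Minterm coverage:
  m1 ⊆ 0-0001 [E]
  m12 ⊆ -0110- [E]
  m13 ⊆ -011-1,-0110-,0-1101
  m15 ⊆ -011-1 [E]
  m17 ⊆ 0-0001,01-0-1
  m18 ⊆ 01001- [E]
  m19 ⊆ 01-0-1,01001-
  m25 ⊆ 01-0-1,011-01,01100-
  m27 ⊆ 01-0-1 [E]
  m29 ⊆ 0-1101,011-01
  m32 ⊆ 100000 [E]
  m35 ⊆ 10--11 [E]
  m39 ⊆ 1-0111,10--11
  m44 ⊆ -0110-,1-11-0,1011--
  m45 ⊆ -011-1,-0110-,1011--
  m46 ⊆ 1-11-0,1011--
  m47 ⊆ -011-1,10--11,1011--
  m52 ⊆ 11-100,11010-
  m53 ⊆ 1101-1,11010-
  m55 ⊆ 1-0111,1101-1
  m60 ⊆ 1-11-0,11-100
  m62 ⊆ 1-11-0 [E]
E = {-011-1, -0110-, 0-0001, 01-0-1, 01001-, 1-11-0, 10--11, 100000}
Petrick residual → 0-1101, 1-0111, 11010-
Cover = b'cdf + b'cde' + a'c'd'e'f + a'cde'f + a'bd'f + a'bc'd'e + ac'def + acdf' + ab'ef + ab'c'd'e'f' + abc'de'  |cover|=11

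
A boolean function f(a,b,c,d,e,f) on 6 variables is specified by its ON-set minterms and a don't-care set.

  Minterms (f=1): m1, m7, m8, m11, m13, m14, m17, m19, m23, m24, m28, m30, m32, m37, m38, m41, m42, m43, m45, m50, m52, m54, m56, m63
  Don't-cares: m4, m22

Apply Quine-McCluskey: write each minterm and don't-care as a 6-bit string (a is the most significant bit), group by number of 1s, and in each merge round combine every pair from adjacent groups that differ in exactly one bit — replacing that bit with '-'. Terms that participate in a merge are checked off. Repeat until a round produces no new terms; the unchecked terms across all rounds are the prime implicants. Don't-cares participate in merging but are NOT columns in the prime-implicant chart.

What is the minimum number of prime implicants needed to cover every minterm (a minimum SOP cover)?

17

Round 0: 000001✓ 000100 000111✓ 001000✓ 001011✓ 001101✓ 001110✓ 010001✓ 010011✓ 010110✓ 010111✓ 011000✓ 011100✓ 011110✓ 100000 100101✓ 100110✓ 101001✓ 101010✓ 101011✓ 101101✓ 110010✓ 110100✓ 110110✓ 111000✓ 111111
Round 1: -01011 -01101 -10110 -11000 0-0001 0-0111 0-1000 0-1110 01-110 010-11 0100-1 01011- 011-00 0111-0 1-0110 10-101 101-01 1010-1 10101- 110-10 1101-0
PIs = {-01011, -01101, -10110, -11000, 0-0001, 0-0111, 0-1000, 0-1110, 000100, 01-110, 010-11, 0100-1, 01011-, 011-00, 0111-0, 1-0110, 10-101, 100000, 101-01, 1010-1, 10101-, 110-10, 1101-0, 111111}
Coverage chart:
  m1: 0-0001 ←essential
  m7: 0-0111 ←essential
  m8: 0-1000 ←essential
  m11: -01011 ←essential
  m13: -01101 ←essential
  m14: 0-1110 ←essential
  m17: 0-0001,0100-1
  m19: 010-11,0100-1
  m23: 0-0111,010-11,01011-
  m24: -11000,0-1000,011-00
  m28: 011-00,0111-0
  m30: 0-1110,01-110,0111-0
  m32: 100000 ←essential
  m37: 10-101 ←essential
  m38: 1-0110 ←essential
  m41: 101-01,1010-1
  m42: 10101- ←essential
  m43: -01011,1010-1,10101-
  m45: -01101,10-101,101-01
  m50: 110-10 ←essential
  m52: 1101-0 ←essential
  m54: -10110,1-0110,110-10,1101-0
  m56: -11000 ←essential
  m63: 111111 ←essential
Essential: -01011, -01101, -11000, 0-0001, 0-0111, 0-1000, 0-1110, 1-0110, 10-101, 100000, 10101-, 110-10, 1101-0, 111111
Petrick residual → 010-11, 011-00, 101-01
Min cover (17 terms): b'cd'ef + b'cde'f + bcd'e'f' + a'c'd'e'f + a'c'def + a'cd'e'f' + a'cdef' + a'bc'ef + a'bce'f' + ac'def' + ab'de'f + ab'c'd'e'f' + ab'ce'f + ab'cd'e + abc'ef' + abc'df' + abcdef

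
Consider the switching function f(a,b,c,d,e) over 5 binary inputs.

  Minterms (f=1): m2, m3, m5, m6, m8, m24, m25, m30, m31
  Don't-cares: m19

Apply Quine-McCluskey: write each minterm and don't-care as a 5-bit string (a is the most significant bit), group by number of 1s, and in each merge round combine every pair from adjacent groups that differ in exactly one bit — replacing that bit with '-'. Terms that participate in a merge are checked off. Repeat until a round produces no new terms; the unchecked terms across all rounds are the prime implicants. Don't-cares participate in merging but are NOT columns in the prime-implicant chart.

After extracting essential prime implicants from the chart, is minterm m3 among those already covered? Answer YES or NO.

Round 0: 00010✓ 00011✓ 00101 00110✓ 01000✓ 10011✓ 11000✓ 11001✓ 11110✓ 11111✓
Round 1: -0011 -1000 00-10 0001- 1100- 1111-
PIs = {-0011, -1000, 00-10, 0001-, 00101, 1100-, 1111-}
Coverage chart:
  m2: 00-10,0001-
  m3: -0011,0001-
  m5: 00101 ←essential
  m6: 00-10 ←essential
  m8: -1000 ←essential
  m24: -1000,1100-
  m25: 1100- ←essential
  m30: 1111- ←essential
  m31: 1111- ←essential
Essential: -1000, 00-10, 00101, 1100-, 1111-

NO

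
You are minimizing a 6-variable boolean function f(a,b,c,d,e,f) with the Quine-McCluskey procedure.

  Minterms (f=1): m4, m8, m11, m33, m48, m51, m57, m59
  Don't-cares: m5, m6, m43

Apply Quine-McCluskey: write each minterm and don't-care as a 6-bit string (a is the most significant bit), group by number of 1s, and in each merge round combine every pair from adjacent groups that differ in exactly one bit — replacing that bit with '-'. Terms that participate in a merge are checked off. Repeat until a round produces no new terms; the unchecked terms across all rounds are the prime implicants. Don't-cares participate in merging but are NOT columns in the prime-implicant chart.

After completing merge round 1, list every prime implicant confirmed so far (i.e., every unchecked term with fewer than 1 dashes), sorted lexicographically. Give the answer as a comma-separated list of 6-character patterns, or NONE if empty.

[col 0] 000100*, 000101*, 000110*, 001000, 001011*, 100001, 101011*, 110000, 110011*, 111001*, 111011*
[col 1] -01011, 0001-0, 00010-, 1-1011, 11-011, 1110-1
Prime implicants: -01011, 0001-0, 00010-, 001000, 1-1011, 100001, 11-011, 110000, 1110-1

001000, 100001, 110000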